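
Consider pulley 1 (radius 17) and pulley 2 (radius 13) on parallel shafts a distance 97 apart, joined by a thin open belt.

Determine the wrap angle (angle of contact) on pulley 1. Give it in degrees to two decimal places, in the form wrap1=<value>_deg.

wrap1=184.73_deg

open belt: β = asin((r2−r1)/C) = asin(-4/97) = -2.3634°
wrap1 = π − 2β = 184.7268°
wrap2 = π + 2β = 175.2732°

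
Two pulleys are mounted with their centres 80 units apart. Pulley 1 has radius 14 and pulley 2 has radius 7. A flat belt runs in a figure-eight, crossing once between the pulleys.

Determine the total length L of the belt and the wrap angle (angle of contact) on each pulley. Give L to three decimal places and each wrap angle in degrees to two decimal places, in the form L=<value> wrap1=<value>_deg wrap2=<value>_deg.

L=231.518 wrap1=210.44_deg wrap2=210.44_deg

crossed belt: β = asin((r1+r2)/C) = asin(21/80) = 15.2185°
wrap1 = wrap2 = π + 2β = 210.4369°
tangent length = C·cosβ = 77.1946
L = (r1+r2)·wrap + 2·C·cosβ = 21·3.6728 + 2·77.1946 = 231.5183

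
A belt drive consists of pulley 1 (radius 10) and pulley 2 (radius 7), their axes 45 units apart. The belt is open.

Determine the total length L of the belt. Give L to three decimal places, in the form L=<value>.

open belt: β = asin((r2−r1)/C) = asin(-3/45) = -3.8226°
wrap1 = π − 2β = 187.6451°
wrap2 = π + 2β = 172.3549°
tangent length = C·cosβ = 44.8999
L = r1·wrap1 + r2·wrap2 + 2·C·cosβ = 10·3.2750 + 7·3.0082 + 2·44.8999 = 143.6071

L=143.607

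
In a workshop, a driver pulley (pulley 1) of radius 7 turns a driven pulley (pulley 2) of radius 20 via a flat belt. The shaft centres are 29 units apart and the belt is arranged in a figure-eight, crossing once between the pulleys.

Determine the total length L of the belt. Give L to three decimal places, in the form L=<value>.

L=170.640

crossed belt: β = asin((r1+r2)/C) = asin(27/29) = 68.5967°
wrap1 = wrap2 = π + 2β = 317.1933°
tangent length = C·cosβ = 10.5830
L = (r1+r2)·wrap + 2·C·cosβ = 27·5.5361 + 2·10.5830 = 170.6398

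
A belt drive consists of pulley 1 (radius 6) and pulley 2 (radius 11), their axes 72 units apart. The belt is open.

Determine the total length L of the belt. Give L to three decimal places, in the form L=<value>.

open belt: β = asin((r2−r1)/C) = asin(5/72) = 3.9821°
wrap1 = π − 2β = 172.0358°
wrap2 = π + 2β = 187.9642°
tangent length = C·cosβ = 71.8262
L = r1·wrap1 + r2·wrap2 + 2·C·cosβ = 6·3.0026 + 11·3.2806 + 2·71.8262 = 197.7544

L=197.754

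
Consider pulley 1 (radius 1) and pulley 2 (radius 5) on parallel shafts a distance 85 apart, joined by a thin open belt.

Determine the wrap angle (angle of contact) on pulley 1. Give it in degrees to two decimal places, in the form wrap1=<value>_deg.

open belt: β = asin((r2−r1)/C) = asin(4/85) = 2.6973°
wrap1 = π − 2β = 174.6055°
wrap2 = π + 2β = 185.3945°

wrap1=174.61_deg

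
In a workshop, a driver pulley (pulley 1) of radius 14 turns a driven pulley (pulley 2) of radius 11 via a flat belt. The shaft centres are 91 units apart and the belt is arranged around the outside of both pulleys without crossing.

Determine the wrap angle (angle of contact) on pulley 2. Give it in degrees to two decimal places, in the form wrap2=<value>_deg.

open belt: β = asin((r2−r1)/C) = asin(-3/91) = -1.8892°
wrap1 = π − 2β = 183.7784°
wrap2 = π + 2β = 176.2216°

wrap2=176.22_deg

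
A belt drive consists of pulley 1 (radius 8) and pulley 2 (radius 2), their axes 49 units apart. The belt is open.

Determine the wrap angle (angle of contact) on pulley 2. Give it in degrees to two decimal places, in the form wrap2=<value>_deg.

wrap2=165.93_deg

open belt: β = asin((r2−r1)/C) = asin(-6/49) = -7.0335°
wrap1 = π − 2β = 194.0669°
wrap2 = π + 2β = 165.9331°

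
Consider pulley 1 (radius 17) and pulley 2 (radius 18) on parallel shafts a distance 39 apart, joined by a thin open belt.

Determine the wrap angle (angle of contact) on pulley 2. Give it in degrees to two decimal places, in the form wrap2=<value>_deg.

open belt: β = asin((r2−r1)/C) = asin(1/39) = 1.4693°
wrap1 = π − 2β = 177.0614°
wrap2 = π + 2β = 182.9386°

wrap2=182.94_deg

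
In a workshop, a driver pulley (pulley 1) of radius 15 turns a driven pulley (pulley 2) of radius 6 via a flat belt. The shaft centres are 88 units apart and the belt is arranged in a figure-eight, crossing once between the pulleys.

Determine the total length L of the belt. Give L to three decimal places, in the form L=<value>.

L=247.009

crossed belt: β = asin((r1+r2)/C) = asin(21/88) = 13.8061°
wrap1 = wrap2 = π + 2β = 207.6121°
tangent length = C·cosβ = 85.4576
L = (r1+r2)·wrap + 2·C·cosβ = 21·3.6235 + 2·85.4576 = 247.0090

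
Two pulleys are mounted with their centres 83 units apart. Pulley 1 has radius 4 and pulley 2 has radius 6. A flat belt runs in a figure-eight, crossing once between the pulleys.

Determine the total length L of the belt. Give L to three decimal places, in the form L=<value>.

L=198.622

crossed belt: β = asin((r1+r2)/C) = asin(10/83) = 6.9199°
wrap1 = wrap2 = π + 2β = 193.8398°
tangent length = C·cosβ = 82.3954
L = (r1+r2)·wrap + 2·C·cosβ = 10·3.3831 + 2·82.3954 = 198.6222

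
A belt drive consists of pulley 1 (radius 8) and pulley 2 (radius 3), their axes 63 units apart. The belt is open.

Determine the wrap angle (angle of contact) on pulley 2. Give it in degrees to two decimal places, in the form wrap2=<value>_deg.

open belt: β = asin((r2−r1)/C) = asin(-5/63) = -4.5521°
wrap1 = π − 2β = 189.1041°
wrap2 = π + 2β = 170.8959°

wrap2=170.90_deg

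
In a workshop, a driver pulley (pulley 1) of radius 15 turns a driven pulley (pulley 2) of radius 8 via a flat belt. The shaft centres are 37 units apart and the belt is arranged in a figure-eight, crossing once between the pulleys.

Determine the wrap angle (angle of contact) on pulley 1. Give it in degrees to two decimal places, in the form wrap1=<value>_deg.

wrap1=256.87_deg

crossed belt: β = asin((r1+r2)/C) = asin(23/37) = 38.4347°
wrap1 = wrap2 = π + 2β = 256.8693°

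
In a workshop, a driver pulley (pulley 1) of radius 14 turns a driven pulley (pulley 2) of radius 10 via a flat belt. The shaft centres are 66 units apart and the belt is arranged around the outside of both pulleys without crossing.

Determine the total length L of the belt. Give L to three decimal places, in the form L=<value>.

L=207.641

open belt: β = asin((r2−r1)/C) = asin(-4/66) = -3.4746°
wrap1 = π − 2β = 186.9492°
wrap2 = π + 2β = 173.0508°
tangent length = C·cosβ = 65.8787
L = r1·wrap1 + r2·wrap2 + 2·C·cosβ = 14·3.2629 + 10·3.0203 + 2·65.8787 = 207.6407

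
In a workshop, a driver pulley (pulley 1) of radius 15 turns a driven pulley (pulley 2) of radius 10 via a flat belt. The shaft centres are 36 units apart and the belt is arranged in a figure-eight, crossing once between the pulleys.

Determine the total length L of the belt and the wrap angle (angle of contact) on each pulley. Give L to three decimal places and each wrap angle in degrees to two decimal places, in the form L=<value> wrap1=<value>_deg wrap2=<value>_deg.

L=168.730 wrap1=267.97_deg wrap2=267.97_deg

crossed belt: β = asin((r1+r2)/C) = asin(25/36) = 43.9830°
wrap1 = wrap2 = π + 2β = 267.9659°
tangent length = C·cosβ = 25.9037
L = (r1+r2)·wrap + 2·C·cosβ = 25·4.6769 + 2·25.9037 = 168.7295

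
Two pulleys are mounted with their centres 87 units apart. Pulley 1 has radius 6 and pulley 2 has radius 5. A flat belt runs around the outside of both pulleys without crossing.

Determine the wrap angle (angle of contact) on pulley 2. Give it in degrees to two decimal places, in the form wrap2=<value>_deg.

open belt: β = asin((r2−r1)/C) = asin(-1/87) = -0.6586°
wrap1 = π − 2β = 181.3172°
wrap2 = π + 2β = 178.6828°

wrap2=178.68_deg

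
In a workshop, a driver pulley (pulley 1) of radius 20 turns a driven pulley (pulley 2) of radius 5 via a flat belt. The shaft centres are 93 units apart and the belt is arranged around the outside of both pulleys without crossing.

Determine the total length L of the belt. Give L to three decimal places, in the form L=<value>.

L=266.964

open belt: β = asin((r2−r1)/C) = asin(-15/93) = -9.2818°
wrap1 = π − 2β = 198.5636°
wrap2 = π + 2β = 161.4364°
tangent length = C·cosβ = 91.7824
L = r1·wrap1 + r2·wrap2 + 2·C·cosβ = 20·3.4656 + 5·2.8176 + 2·91.7824 = 266.9645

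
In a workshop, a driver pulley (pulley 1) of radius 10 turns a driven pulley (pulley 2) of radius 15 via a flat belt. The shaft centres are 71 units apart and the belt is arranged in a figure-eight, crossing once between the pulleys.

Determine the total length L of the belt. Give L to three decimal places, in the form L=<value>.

crossed belt: β = asin((r1+r2)/C) = asin(25/71) = 20.6166°
wrap1 = wrap2 = π + 2β = 221.2332°
tangent length = C·cosβ = 66.4530
L = (r1+r2)·wrap + 2·C·cosβ = 25·3.8612 + 2·66.4530 = 229.4372

L=229.437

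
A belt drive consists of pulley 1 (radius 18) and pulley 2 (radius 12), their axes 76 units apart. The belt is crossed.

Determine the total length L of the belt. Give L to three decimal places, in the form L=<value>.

L=258.251

crossed belt: β = asin((r1+r2)/C) = asin(30/76) = 23.2496°
wrap1 = wrap2 = π + 2β = 226.4991°
tangent length = C·cosβ = 69.8284
L = (r1+r2)·wrap + 2·C·cosβ = 30·3.9532 + 2·69.8284 = 258.2514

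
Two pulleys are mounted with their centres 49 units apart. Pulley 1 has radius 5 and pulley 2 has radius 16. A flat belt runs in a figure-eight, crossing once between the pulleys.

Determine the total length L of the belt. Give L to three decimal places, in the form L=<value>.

L=173.119

crossed belt: β = asin((r1+r2)/C) = asin(21/49) = 25.3769°
wrap1 = wrap2 = π + 2β = 230.7539°
tangent length = C·cosβ = 44.2719
L = (r1+r2)·wrap + 2·C·cosβ = 21·4.0274 + 2·44.2719 = 173.1195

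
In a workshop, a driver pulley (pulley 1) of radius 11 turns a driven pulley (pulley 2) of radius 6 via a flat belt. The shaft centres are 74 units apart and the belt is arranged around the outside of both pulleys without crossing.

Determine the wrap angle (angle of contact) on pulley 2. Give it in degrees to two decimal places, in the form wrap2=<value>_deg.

open belt: β = asin((r2−r1)/C) = asin(-5/74) = -3.8743°
wrap1 = π − 2β = 187.7486°
wrap2 = π + 2β = 172.2514°

wrap2=172.25_deg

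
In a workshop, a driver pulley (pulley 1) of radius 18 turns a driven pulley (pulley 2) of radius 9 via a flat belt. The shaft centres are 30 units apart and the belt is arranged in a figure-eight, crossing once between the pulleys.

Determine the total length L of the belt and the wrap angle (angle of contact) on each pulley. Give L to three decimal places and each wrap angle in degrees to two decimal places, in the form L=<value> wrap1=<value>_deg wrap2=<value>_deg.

L=171.444 wrap1=308.32_deg wrap2=308.32_deg

crossed belt: β = asin((r1+r2)/C) = asin(27/30) = 64.1581°
wrap1 = wrap2 = π + 2β = 308.3161°
tangent length = C·cosβ = 13.0767
L = (r1+r2)·wrap + 2·C·cosβ = 27·5.3811 + 2·13.0767 = 171.4439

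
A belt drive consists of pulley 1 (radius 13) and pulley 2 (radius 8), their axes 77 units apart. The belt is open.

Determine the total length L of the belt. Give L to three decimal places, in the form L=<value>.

open belt: β = asin((r2−r1)/C) = asin(-5/77) = -3.7231°
wrap1 = π − 2β = 187.4462°
wrap2 = π + 2β = 172.5538°
tangent length = C·cosβ = 76.8375
L = r1·wrap1 + r2·wrap2 + 2·C·cosβ = 13·3.2716 + 8·3.0116 + 2·76.8375 = 220.2982

L=220.298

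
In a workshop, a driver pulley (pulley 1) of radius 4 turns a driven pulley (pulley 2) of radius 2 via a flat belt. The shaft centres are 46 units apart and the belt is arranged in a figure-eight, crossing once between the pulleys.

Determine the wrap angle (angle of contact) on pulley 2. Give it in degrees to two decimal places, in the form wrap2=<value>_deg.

wrap2=194.99_deg

crossed belt: β = asin((r1+r2)/C) = asin(6/46) = 7.4947°
wrap1 = wrap2 = π + 2β = 194.9894°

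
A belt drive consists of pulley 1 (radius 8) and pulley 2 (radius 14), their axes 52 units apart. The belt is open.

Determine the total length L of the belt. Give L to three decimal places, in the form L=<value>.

L=173.808

open belt: β = asin((r2−r1)/C) = asin(6/52) = 6.6258°
wrap1 = π − 2β = 166.7484°
wrap2 = π + 2β = 193.2516°
tangent length = C·cosβ = 51.6527
L = r1·wrap1 + r2·wrap2 + 2·C·cosβ = 8·2.9103 + 14·3.3729 + 2·51.6527 = 173.8081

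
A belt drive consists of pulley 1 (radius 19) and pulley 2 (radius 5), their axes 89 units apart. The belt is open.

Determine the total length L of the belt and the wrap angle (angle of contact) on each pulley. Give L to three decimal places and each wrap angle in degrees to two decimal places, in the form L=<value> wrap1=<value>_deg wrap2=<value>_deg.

open belt: β = asin((r2−r1)/C) = asin(-14/89) = -9.0504°
wrap1 = π − 2β = 198.1008°
wrap2 = π + 2β = 161.8992°
tangent length = C·cosβ = 87.8920
L = r1·wrap1 + r2·wrap2 + 2·C·cosβ = 19·3.4575 + 5·2.8257 + 2·87.8920 = 255.6050

L=255.605 wrap1=198.10_deg wrap2=161.90_deg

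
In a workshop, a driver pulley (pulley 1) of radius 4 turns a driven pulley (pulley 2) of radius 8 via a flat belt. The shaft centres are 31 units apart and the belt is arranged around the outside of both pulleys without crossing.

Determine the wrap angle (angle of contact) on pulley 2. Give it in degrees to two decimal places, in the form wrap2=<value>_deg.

open belt: β = asin((r2−r1)/C) = asin(4/31) = 7.4137°
wrap1 = π − 2β = 165.1727°
wrap2 = π + 2β = 194.8273°

wrap2=194.83_deg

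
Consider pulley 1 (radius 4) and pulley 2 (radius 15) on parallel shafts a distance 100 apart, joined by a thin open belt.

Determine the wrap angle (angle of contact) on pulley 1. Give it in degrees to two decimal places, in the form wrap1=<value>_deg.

open belt: β = asin((r2−r1)/C) = asin(11/100) = 6.3153°
wrap1 = π − 2β = 167.3694°
wrap2 = π + 2β = 192.6306°

wrap1=167.37_deg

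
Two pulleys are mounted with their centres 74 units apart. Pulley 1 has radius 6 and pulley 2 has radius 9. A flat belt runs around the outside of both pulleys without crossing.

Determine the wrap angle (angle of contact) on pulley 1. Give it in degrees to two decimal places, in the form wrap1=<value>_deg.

open belt: β = asin((r2−r1)/C) = asin(3/74) = 2.3234°
wrap1 = π − 2β = 175.3531°
wrap2 = π + 2β = 184.6469°

wrap1=175.35_deg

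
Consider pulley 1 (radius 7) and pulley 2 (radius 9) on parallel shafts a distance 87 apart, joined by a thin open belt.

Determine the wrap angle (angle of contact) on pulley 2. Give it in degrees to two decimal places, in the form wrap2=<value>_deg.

wrap2=182.63_deg

open belt: β = asin((r2−r1)/C) = asin(2/87) = 1.3173°
wrap1 = π − 2β = 177.3655°
wrap2 = π + 2β = 182.6345°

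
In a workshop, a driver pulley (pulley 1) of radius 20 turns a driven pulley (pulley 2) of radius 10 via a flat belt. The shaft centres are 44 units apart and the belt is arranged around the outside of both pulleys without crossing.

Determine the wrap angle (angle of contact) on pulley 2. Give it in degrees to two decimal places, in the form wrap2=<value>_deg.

open belt: β = asin((r2−r1)/C) = asin(-10/44) = -13.1366°
wrap1 = π − 2β = 206.2731°
wrap2 = π + 2β = 153.7269°

wrap2=153.73_deg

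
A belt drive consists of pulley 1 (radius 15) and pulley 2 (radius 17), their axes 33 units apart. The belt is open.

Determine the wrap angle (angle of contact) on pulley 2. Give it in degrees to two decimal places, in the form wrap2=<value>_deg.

wrap2=186.95_deg

open belt: β = asin((r2−r1)/C) = asin(2/33) = 3.4746°
wrap1 = π − 2β = 173.0508°
wrap2 = π + 2β = 186.9492°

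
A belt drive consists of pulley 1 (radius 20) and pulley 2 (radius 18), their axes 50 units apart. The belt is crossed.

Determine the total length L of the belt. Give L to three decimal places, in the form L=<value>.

crossed belt: β = asin((r1+r2)/C) = asin(38/50) = 49.4642°
wrap1 = wrap2 = π + 2β = 278.9284°
tangent length = C·cosβ = 32.4962
L = (r1+r2)·wrap + 2·C·cosβ = 38·4.8682 + 2·32.4962 = 249.9846

L=249.985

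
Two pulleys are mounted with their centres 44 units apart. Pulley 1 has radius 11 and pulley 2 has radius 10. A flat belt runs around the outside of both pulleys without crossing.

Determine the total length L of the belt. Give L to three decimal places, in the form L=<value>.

L=153.996

open belt: β = asin((r2−r1)/C) = asin(-1/44) = -1.3023°
wrap1 = π − 2β = 182.6046°
wrap2 = π + 2β = 177.3954°
tangent length = C·cosβ = 43.9886
L = r1·wrap1 + r2·wrap2 + 2·C·cosβ = 11·3.1871 + 10·3.0961 + 2·43.9886 = 153.9962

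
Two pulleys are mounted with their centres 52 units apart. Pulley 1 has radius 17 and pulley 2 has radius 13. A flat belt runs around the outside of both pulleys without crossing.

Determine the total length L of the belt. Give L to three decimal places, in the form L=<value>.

open belt: β = asin((r2−r1)/C) = asin(-4/52) = -4.4117°
wrap1 = π − 2β = 188.8235°
wrap2 = π + 2β = 171.1765°
tangent length = C·cosβ = 51.8459
L = r1·wrap1 + r2·wrap2 + 2·C·cosβ = 17·3.2956 + 13·2.9876 + 2·51.8459 = 198.5556

L=198.556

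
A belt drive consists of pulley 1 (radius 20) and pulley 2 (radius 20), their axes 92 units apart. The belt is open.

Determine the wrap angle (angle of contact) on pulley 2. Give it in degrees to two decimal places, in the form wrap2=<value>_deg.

open belt: β = asin((r2−r1)/C) = asin(0/92) = 0.0000°
wrap1 = π − 2β = 180.0000°
wrap2 = π + 2β = 180.0000°

wrap2=180.00_deg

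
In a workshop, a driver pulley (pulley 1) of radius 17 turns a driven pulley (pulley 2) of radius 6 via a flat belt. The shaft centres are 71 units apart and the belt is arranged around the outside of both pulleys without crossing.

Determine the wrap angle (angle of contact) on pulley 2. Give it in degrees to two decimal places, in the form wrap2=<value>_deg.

wrap2=162.17_deg

open belt: β = asin((r2−r1)/C) = asin(-11/71) = -8.9127°
wrap1 = π − 2β = 197.8254°
wrap2 = π + 2β = 162.1746°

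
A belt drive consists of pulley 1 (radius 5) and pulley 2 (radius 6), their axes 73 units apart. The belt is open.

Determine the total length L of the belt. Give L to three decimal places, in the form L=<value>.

open belt: β = asin((r2−r1)/C) = asin(1/73) = 0.7849°
wrap1 = π − 2β = 178.4302°
wrap2 = π + 2β = 181.5698°
tangent length = C·cosβ = 72.9932
L = r1·wrap1 + r2·wrap2 + 2·C·cosβ = 5·3.1142 + 6·3.1690 + 2·72.9932 = 180.5712

L=180.571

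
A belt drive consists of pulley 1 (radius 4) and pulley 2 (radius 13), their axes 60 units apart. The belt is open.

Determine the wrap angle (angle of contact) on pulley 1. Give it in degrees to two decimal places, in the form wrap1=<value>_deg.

open belt: β = asin((r2−r1)/C) = asin(9/60) = 8.6269°
wrap1 = π − 2β = 162.7461°
wrap2 = π + 2β = 197.2539°

wrap1=162.75_deg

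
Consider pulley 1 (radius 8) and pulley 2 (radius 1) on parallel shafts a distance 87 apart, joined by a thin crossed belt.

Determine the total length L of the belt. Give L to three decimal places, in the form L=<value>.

crossed belt: β = asin((r1+r2)/C) = asin(9/87) = 5.9378°
wrap1 = wrap2 = π + 2β = 191.8755°
tangent length = C·cosβ = 86.5332
L = (r1+r2)·wrap + 2·C·cosβ = 9·3.3489 + 2·86.5332 = 203.2062

L=203.206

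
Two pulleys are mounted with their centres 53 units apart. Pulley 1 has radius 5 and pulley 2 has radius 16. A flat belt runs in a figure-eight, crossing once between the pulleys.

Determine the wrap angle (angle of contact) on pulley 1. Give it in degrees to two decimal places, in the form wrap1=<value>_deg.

crossed belt: β = asin((r1+r2)/C) = asin(21/53) = 23.3425°
wrap1 = wrap2 = π + 2β = 226.6850°

wrap1=226.68_deg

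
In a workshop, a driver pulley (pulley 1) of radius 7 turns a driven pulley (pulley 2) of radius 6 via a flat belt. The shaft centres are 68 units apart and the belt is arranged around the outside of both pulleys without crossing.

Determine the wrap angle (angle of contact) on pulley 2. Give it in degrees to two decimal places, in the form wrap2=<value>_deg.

wrap2=178.31_deg

open belt: β = asin((r2−r1)/C) = asin(-1/68) = -0.8426°
wrap1 = π − 2β = 181.6852°
wrap2 = π + 2β = 178.3148°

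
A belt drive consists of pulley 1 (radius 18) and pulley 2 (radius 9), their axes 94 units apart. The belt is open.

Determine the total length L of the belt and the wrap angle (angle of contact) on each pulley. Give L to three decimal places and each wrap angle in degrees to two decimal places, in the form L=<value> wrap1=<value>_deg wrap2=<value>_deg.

open belt: β = asin((r2−r1)/C) = asin(-9/94) = -5.4942°
wrap1 = π − 2β = 190.9884°
wrap2 = π + 2β = 169.0116°
tangent length = C·cosβ = 93.5682
L = r1·wrap1 + r2·wrap2 + 2·C·cosβ = 18·3.3334 + 9·2.9498 + 2·93.5682 = 273.6854

L=273.685 wrap1=190.99_deg wrap2=169.01_deg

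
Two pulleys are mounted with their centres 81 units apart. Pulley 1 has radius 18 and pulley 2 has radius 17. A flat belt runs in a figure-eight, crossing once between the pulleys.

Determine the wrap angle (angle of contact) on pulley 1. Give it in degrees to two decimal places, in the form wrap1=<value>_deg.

crossed belt: β = asin((r1+r2)/C) = asin(35/81) = 25.6008°
wrap1 = wrap2 = π + 2β = 231.2017°

wrap1=231.20_deg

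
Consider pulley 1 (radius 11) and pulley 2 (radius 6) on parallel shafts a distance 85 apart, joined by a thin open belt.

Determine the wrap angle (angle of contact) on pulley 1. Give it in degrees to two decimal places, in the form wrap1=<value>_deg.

wrap1=186.74_deg

open belt: β = asin((r2−r1)/C) = asin(-5/85) = -3.3723°
wrap1 = π − 2β = 186.7446°
wrap2 = π + 2β = 173.2554°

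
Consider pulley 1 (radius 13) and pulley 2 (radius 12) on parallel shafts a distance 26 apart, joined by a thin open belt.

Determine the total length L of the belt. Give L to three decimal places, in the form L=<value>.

L=130.578

open belt: β = asin((r2−r1)/C) = asin(-1/26) = -2.2042°
wrap1 = π − 2β = 184.4085°
wrap2 = π + 2β = 175.5915°
tangent length = C·cosβ = 25.9808
L = r1·wrap1 + r2·wrap2 + 2·C·cosβ = 13·3.2185 + 12·3.0647 + 2·25.9808 = 130.5783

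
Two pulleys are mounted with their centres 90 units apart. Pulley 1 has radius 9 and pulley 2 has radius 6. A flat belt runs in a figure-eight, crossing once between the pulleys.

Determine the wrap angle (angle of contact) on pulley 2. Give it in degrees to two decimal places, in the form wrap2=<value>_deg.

crossed belt: β = asin((r1+r2)/C) = asin(15/90) = 9.5941°
wrap1 = wrap2 = π + 2β = 199.1881°

wrap2=199.19_deg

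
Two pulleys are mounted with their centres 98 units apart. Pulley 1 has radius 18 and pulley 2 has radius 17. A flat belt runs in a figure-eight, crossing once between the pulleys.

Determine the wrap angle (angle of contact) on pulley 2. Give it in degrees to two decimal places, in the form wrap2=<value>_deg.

crossed belt: β = asin((r1+r2)/C) = asin(35/98) = 20.9248°
wrap1 = wrap2 = π + 2β = 221.8497°

wrap2=221.85_deg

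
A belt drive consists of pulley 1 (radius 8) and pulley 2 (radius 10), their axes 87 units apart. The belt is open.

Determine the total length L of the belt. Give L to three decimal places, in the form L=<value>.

open belt: β = asin((r2−r1)/C) = asin(2/87) = 1.3173°
wrap1 = π − 2β = 177.3655°
wrap2 = π + 2β = 182.6345°
tangent length = C·cosβ = 86.9770
L = r1·wrap1 + r2·wrap2 + 2·C·cosβ = 8·3.0956 + 10·3.1876 + 2·86.9770 = 230.5946

L=230.595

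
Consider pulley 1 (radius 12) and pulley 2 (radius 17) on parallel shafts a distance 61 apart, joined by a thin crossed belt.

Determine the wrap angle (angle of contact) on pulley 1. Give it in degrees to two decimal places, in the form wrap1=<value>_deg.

wrap1=236.77_deg

crossed belt: β = asin((r1+r2)/C) = asin(29/61) = 28.3860°
wrap1 = wrap2 = π + 2β = 236.7721°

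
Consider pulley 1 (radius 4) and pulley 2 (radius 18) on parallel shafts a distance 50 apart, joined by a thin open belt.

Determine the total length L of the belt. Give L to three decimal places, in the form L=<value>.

L=173.061

open belt: β = asin((r2−r1)/C) = asin(14/50) = 16.2602°
wrap1 = π − 2β = 147.4796°
wrap2 = π + 2β = 212.5204°
tangent length = C·cosβ = 48.0000
L = r1·wrap1 + r2·wrap2 + 2·C·cosβ = 4·2.5740 + 18·3.7092 + 2·48.0000 = 173.0613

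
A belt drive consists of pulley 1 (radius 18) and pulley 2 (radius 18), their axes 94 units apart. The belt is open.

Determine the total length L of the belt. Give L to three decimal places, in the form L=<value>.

L=301.097

open belt: β = asin((r2−r1)/C) = asin(0/94) = 0.0000°
wrap1 = π − 2β = 180.0000°
wrap2 = π + 2β = 180.0000°
tangent length = C·cosβ = 94.0000
L = r1·wrap1 + r2·wrap2 + 2·C·cosβ = 18·3.1416 + 18·3.1416 + 2·94.0000 = 301.0973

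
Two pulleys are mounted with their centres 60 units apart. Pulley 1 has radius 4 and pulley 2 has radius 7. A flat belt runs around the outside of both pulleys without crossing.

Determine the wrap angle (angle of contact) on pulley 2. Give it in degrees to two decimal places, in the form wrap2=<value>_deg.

wrap2=185.73_deg

open belt: β = asin((r2−r1)/C) = asin(3/60) = 2.8660°
wrap1 = π − 2β = 174.2680°
wrap2 = π + 2β = 185.7320°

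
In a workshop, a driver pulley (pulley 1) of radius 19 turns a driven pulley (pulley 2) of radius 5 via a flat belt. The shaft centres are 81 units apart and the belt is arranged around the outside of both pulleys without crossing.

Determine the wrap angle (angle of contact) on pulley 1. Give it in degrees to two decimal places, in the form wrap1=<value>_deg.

wrap1=199.91_deg

open belt: β = asin((r2−r1)/C) = asin(-14/81) = -9.9530°
wrap1 = π − 2β = 199.9059°
wrap2 = π + 2β = 160.0941°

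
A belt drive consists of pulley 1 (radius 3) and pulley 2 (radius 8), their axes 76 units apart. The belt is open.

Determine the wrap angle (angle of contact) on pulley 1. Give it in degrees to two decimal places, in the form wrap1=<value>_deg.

wrap1=172.46_deg

open belt: β = asin((r2−r1)/C) = asin(5/76) = 3.7722°
wrap1 = π − 2β = 172.4556°
wrap2 = π + 2β = 187.5444°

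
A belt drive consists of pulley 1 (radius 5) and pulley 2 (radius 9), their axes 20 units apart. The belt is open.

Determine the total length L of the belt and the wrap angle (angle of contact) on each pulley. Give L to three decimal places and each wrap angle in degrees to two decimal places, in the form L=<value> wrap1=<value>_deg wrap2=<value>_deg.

L=84.785 wrap1=156.93_deg wrap2=203.07_deg

open belt: β = asin((r2−r1)/C) = asin(4/20) = 11.5370°
wrap1 = π − 2β = 156.9261°
wrap2 = π + 2β = 203.0739°
tangent length = C·cosβ = 19.5959
L = r1·wrap1 + r2·wrap2 + 2·C·cosβ = 5·2.7389 + 9·3.5443 + 2·19.5959 = 84.7850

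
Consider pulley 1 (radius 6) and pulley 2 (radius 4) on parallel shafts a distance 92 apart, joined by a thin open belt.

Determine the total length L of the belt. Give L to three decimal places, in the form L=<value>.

open belt: β = asin((r2−r1)/C) = asin(-2/92) = -1.2457°
wrap1 = π − 2β = 182.4913°
wrap2 = π + 2β = 177.5087°
tangent length = C·cosβ = 91.9783
L = r1·wrap1 + r2·wrap2 + 2·C·cosβ = 6·3.1851 + 4·3.0981 + 2·91.9783 = 215.4594

L=215.459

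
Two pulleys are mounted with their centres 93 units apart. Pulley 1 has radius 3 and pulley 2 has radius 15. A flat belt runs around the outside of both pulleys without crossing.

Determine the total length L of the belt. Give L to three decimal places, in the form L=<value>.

L=244.099

open belt: β = asin((r2−r1)/C) = asin(12/93) = 7.4137°
wrap1 = π − 2β = 165.1727°
wrap2 = π + 2β = 194.8273°
tangent length = C·cosβ = 92.2226
L = r1·wrap1 + r2·wrap2 + 2·C·cosβ = 3·2.8828 + 15·3.4004 + 2·92.2226 = 244.0992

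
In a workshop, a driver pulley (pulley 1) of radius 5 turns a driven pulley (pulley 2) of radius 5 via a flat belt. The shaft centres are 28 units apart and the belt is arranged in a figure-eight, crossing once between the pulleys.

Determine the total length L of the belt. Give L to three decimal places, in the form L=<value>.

crossed belt: β = asin((r1+r2)/C) = asin(10/28) = 20.9248°
wrap1 = wrap2 = π + 2β = 221.8497°
tangent length = C·cosβ = 26.1534
L = (r1+r2)·wrap + 2·C·cosβ = 10·3.8720 + 2·26.1534 = 91.0269

L=91.027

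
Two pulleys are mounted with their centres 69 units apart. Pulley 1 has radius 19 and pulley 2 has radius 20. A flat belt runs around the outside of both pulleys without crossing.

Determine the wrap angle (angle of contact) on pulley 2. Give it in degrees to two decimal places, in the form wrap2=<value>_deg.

wrap2=181.66_deg

open belt: β = asin((r2−r1)/C) = asin(1/69) = 0.8304°
wrap1 = π − 2β = 178.3392°
wrap2 = π + 2β = 181.6608°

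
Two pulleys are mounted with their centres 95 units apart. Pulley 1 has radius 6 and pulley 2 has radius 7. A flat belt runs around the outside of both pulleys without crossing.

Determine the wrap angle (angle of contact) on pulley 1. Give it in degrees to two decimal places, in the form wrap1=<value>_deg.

open belt: β = asin((r2−r1)/C) = asin(1/95) = 0.6031°
wrap1 = π − 2β = 178.7938°
wrap2 = π + 2β = 181.2062°

wrap1=178.79_deg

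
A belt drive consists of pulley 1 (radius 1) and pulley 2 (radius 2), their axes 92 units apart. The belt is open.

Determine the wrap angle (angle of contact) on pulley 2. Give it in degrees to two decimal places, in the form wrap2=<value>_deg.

open belt: β = asin((r2−r1)/C) = asin(1/92) = 0.6228°
wrap1 = π − 2β = 178.7544°
wrap2 = π + 2β = 181.2456°

wrap2=181.25_deg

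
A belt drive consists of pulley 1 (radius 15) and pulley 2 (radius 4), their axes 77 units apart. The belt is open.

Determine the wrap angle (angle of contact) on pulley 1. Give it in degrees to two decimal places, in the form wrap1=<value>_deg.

open belt: β = asin((r2−r1)/C) = asin(-11/77) = -8.2132°
wrap1 = π − 2β = 196.4264°
wrap2 = π + 2β = 163.5736°

wrap1=196.43_deg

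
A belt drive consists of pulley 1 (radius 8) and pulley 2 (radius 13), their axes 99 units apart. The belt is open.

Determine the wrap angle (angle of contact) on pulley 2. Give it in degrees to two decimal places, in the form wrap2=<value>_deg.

wrap2=185.79_deg

open belt: β = asin((r2−r1)/C) = asin(5/99) = 2.8950°
wrap1 = π − 2β = 174.2101°
wrap2 = π + 2β = 185.7899°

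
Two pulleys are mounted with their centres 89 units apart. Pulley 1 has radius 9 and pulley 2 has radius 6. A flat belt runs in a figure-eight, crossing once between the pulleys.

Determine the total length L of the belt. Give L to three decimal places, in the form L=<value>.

crossed belt: β = asin((r1+r2)/C) = asin(15/89) = 9.7029°
wrap1 = wrap2 = π + 2β = 199.4058°
tangent length = C·cosβ = 87.7268
L = (r1+r2)·wrap + 2·C·cosβ = 15·3.4803 + 2·87.7268 = 227.6580

L=227.658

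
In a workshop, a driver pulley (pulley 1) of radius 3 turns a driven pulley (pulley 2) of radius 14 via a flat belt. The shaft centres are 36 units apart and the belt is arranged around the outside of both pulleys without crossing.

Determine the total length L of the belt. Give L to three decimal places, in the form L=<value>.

open belt: β = asin((r2−r1)/C) = asin(11/36) = 17.7916°
wrap1 = π − 2β = 144.4168°
wrap2 = π + 2β = 215.5832°
tangent length = C·cosβ = 34.2783
L = r1·wrap1 + r2·wrap2 + 2·C·cosβ = 3·2.5205 + 14·3.7626 + 2·34.2783 = 128.7951

L=128.795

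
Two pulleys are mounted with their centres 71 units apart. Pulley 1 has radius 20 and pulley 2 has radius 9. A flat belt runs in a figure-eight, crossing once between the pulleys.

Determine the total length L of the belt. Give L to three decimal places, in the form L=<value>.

crossed belt: β = asin((r1+r2)/C) = asin(29/71) = 24.1075°
wrap1 = wrap2 = π + 2β = 228.2151°
tangent length = C·cosβ = 64.8074
L = (r1+r2)·wrap + 2·C·cosβ = 29·3.9831 + 2·64.8074 = 245.1249

L=245.125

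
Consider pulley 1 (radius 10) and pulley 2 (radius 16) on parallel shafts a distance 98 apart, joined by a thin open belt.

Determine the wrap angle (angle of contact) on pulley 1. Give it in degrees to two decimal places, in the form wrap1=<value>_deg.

wrap1=172.98_deg

open belt: β = asin((r2−r1)/C) = asin(6/98) = 3.5101°
wrap1 = π − 2β = 172.9798°
wrap2 = π + 2β = 187.0202°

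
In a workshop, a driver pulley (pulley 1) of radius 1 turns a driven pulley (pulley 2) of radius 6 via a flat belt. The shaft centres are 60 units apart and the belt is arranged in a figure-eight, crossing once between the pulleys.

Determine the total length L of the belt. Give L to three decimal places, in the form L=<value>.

crossed belt: β = asin((r1+r2)/C) = asin(7/60) = 6.6998°
wrap1 = wrap2 = π + 2β = 193.3995°
tangent length = C·cosβ = 59.5903
L = (r1+r2)·wrap + 2·C·cosβ = 7·3.3755 + 2·59.5903 = 142.8087

L=142.809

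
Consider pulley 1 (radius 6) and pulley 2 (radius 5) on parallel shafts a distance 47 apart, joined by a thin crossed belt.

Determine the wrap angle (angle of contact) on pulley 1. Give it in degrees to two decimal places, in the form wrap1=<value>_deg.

wrap1=207.07_deg

crossed belt: β = asin((r1+r2)/C) = asin(11/47) = 13.5352°
wrap1 = wrap2 = π + 2β = 207.0704°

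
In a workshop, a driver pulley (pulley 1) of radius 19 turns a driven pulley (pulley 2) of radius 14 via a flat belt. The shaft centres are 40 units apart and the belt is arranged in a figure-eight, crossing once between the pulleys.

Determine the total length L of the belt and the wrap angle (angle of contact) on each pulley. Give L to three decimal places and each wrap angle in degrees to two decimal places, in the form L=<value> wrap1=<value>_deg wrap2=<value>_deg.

crossed belt: β = asin((r1+r2)/C) = asin(33/40) = 55.5885°
wrap1 = wrap2 = π + 2β = 291.1770°
tangent length = C·cosβ = 22.6053
L = (r1+r2)·wrap + 2·C·cosβ = 33·5.0820 + 2·22.6053 = 212.9165

L=212.917 wrap1=291.18_deg wrap2=291.18_deg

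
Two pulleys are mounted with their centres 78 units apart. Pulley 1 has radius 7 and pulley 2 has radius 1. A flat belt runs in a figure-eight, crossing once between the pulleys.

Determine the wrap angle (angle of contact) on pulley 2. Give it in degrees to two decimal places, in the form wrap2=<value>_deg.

wrap2=191.77_deg

crossed belt: β = asin((r1+r2)/C) = asin(8/78) = 5.8868°
wrap1 = wrap2 = π + 2β = 191.7737°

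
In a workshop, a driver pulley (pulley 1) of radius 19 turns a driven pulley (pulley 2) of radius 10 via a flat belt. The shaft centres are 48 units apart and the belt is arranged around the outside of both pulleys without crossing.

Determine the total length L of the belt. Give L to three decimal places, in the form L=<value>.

L=188.799

open belt: β = asin((r2−r1)/C) = asin(-9/48) = -10.8069°
wrap1 = π − 2β = 201.6138°
wrap2 = π + 2β = 158.3862°
tangent length = C·cosβ = 47.1487
L = r1·wrap1 + r2·wrap2 + 2·C·cosβ = 19·3.5188 + 10·2.7644 + 2·47.1487 = 188.7987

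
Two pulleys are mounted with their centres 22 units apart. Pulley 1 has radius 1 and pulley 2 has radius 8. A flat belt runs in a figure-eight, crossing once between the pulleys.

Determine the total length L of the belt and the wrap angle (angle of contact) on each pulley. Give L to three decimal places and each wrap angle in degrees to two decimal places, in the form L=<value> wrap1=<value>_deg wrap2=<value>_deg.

crossed belt: β = asin((r1+r2)/C) = asin(9/22) = 24.1477°
wrap1 = wrap2 = π + 2β = 228.2955°
tangent length = C·cosβ = 20.0749
L = (r1+r2)·wrap + 2·C·cosβ = 9·3.9845 + 2·20.0749 = 76.0103

L=76.010 wrap1=228.30_deg wrap2=228.30_deg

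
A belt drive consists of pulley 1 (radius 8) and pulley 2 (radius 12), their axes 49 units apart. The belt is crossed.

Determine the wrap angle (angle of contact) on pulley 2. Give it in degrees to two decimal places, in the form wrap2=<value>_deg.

wrap2=228.18_deg

crossed belt: β = asin((r1+r2)/C) = asin(20/49) = 24.0895°
wrap1 = wrap2 = π + 2β = 228.1790°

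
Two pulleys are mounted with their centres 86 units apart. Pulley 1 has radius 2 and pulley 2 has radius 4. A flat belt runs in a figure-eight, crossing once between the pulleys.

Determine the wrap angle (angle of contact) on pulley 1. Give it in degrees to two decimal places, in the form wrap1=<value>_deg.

crossed belt: β = asin((r1+r2)/C) = asin(6/86) = 4.0006°
wrap1 = wrap2 = π + 2β = 188.0013°

wrap1=188.00_deg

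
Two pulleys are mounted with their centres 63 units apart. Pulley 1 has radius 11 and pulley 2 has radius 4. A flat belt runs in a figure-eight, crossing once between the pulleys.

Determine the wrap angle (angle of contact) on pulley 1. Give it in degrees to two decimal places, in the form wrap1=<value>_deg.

wrap1=207.55_deg

crossed belt: β = asin((r1+r2)/C) = asin(15/63) = 13.7741°
wrap1 = wrap2 = π + 2β = 207.5483°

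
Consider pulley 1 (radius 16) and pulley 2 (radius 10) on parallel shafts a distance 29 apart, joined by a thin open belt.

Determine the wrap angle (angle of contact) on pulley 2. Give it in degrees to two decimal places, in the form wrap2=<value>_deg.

open belt: β = asin((r2−r1)/C) = asin(-6/29) = -11.9405°
wrap1 = π − 2β = 203.8811°
wrap2 = π + 2β = 156.1189°

wrap2=156.12_deg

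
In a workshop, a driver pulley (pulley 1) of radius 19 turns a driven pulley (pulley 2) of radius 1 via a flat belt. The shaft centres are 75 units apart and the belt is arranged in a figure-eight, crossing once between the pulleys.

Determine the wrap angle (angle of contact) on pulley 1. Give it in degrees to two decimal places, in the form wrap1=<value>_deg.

crossed belt: β = asin((r1+r2)/C) = asin(20/75) = 15.4660°
wrap1 = wrap2 = π + 2β = 210.9320°

wrap1=210.93_deg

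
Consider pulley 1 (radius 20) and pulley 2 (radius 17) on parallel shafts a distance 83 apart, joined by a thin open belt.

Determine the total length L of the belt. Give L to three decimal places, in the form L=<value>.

L=282.347

open belt: β = asin((r2−r1)/C) = asin(-3/83) = -2.0714°
wrap1 = π − 2β = 184.1428°
wrap2 = π + 2β = 175.8572°
tangent length = C·cosβ = 82.9458
L = r1·wrap1 + r2·wrap2 + 2·C·cosβ = 20·3.2139 + 17·3.0693 + 2·82.9458 = 282.3474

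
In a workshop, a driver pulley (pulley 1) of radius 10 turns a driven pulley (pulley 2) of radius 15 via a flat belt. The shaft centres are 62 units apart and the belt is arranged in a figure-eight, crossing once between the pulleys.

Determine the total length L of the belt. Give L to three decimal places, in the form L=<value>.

crossed belt: β = asin((r1+r2)/C) = asin(25/62) = 23.7800°
wrap1 = wrap2 = π + 2β = 227.5600°
tangent length = C·cosβ = 56.7362
L = (r1+r2)·wrap + 2·C·cosβ = 25·3.9717 + 2·56.7362 = 212.7642

L=212.764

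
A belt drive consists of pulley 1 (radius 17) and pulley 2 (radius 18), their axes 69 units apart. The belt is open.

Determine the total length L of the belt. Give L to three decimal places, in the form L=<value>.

L=247.970

open belt: β = asin((r2−r1)/C) = asin(1/69) = 0.8304°
wrap1 = π − 2β = 178.3392°
wrap2 = π + 2β = 181.6608°
tangent length = C·cosβ = 68.9928
L = r1·wrap1 + r2·wrap2 + 2·C·cosβ = 17·3.1126 + 18·3.1706 + 2·68.9928 = 247.9702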